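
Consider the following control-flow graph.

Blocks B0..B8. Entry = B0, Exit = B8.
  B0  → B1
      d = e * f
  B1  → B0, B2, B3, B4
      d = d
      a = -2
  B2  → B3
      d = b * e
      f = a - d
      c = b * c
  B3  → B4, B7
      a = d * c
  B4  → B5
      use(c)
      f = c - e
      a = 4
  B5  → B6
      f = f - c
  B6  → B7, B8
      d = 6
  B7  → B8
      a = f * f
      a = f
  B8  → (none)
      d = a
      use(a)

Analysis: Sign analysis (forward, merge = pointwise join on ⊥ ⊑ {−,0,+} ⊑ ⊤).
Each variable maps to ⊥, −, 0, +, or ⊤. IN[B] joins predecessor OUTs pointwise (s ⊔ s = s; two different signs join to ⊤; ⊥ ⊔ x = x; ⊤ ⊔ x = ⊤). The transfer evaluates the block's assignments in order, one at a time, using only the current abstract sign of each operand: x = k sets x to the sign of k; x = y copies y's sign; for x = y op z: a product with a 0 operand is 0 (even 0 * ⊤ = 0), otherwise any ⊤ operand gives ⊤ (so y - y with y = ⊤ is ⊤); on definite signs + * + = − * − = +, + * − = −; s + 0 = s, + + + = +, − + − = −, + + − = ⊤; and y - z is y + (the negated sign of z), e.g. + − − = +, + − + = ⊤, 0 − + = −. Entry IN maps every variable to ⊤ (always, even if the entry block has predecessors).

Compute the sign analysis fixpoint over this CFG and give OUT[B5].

Per-block solution:
  B0: | IN=(all ⊤) | OUT=(all ⊤)
  B1: | IN=(all ⊤) | OUT={a:-; rest ⊤}
  B2: | IN={a:-; rest ⊤} | OUT={a:-; rest ⊤}
  B3: | IN={a:-; rest ⊤} | OUT=(all ⊤)
  B4: | IN=(all ⊤) | OUT={a:+; rest ⊤}
  B5: | IN={a:+; rest ⊤} | OUT={a:+; rest ⊤}
  B6: | IN={a:+; rest ⊤} | OUT={a:+, d:+; rest ⊤}
  B7: | IN=(all ⊤) | OUT=(all ⊤)
  B8: | IN=(all ⊤) | OUT=(all ⊤)

Merge at B5: IN[B5] = OUT[B4] = {a: +, b: ⊤, c: ⊤, d: ⊤, e: ⊤, f: ⊤}
Applying B5's transfer function to that IN value gives OUT[B5] (row B5 above).

Answer: {a: +, b: ⊤, c: ⊤, d: ⊤, e: ⊤, f: ⊤}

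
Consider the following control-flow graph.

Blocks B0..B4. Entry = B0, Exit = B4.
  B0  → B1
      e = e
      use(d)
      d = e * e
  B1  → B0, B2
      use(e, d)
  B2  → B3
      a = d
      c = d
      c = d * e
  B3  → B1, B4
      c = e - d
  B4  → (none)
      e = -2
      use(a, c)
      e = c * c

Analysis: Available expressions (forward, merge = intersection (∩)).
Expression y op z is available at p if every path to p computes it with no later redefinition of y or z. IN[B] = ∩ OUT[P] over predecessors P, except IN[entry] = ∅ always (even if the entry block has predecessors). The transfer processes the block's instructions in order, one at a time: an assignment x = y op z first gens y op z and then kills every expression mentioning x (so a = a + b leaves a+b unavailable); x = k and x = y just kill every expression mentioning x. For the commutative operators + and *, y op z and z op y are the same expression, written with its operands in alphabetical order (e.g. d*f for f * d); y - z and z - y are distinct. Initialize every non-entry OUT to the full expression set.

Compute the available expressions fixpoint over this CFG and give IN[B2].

Answer: {e*e}

Derivation:
Per-block solution:
  B0:  IN={}  OUT={e*e}
  B1:  IN={e*e}  OUT={e*e}
  B2:  IN={e*e}  OUT={d*e, e*e}
  B3:  IN={d*e, e*e}  OUT={d*e, e*e, e-d}
  B4:  IN={d*e, e*e, e-d}  OUT={c*c}

Merge at B2: IN[B2] = OUT[B1] = {e*e}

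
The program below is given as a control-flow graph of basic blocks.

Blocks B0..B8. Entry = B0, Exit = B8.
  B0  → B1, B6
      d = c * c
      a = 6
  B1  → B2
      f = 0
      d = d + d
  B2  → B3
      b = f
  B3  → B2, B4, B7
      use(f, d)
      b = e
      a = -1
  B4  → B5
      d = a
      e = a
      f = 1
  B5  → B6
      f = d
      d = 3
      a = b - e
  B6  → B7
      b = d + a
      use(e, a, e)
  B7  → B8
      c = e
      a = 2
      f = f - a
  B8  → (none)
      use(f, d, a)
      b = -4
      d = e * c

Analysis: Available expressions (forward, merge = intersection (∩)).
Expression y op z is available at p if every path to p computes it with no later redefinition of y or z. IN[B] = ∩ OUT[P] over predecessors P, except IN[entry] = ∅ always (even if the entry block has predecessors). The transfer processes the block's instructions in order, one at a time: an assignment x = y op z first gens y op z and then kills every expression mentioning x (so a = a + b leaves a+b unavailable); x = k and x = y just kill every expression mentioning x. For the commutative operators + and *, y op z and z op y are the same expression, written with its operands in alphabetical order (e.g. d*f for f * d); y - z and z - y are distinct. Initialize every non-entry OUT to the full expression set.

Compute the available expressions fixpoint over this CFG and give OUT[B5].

Answer: {b-e, c*c}

Derivation:
Fixpoint table:
  B0:   IN={}   OUT={c*c}
  B1:   IN={c*c}   OUT={c*c}
  B2:   IN={c*c}   OUT={c*c}
  B3:   IN={c*c}   OUT={c*c}
  B4:   IN={c*c}   OUT={c*c}
  B5:   IN={c*c}   OUT={b-e, c*c}
  B6:   IN={c*c}   OUT={a+d, c*c}
  B7:   IN={c*c}   OUT={}
  B8:   IN={}   OUT={c*e}

Merge at B5: IN[B5] = OUT[B4] = {c*c}
Applying B5's transfer function to that IN value gives OUT[B5] (row B5 above).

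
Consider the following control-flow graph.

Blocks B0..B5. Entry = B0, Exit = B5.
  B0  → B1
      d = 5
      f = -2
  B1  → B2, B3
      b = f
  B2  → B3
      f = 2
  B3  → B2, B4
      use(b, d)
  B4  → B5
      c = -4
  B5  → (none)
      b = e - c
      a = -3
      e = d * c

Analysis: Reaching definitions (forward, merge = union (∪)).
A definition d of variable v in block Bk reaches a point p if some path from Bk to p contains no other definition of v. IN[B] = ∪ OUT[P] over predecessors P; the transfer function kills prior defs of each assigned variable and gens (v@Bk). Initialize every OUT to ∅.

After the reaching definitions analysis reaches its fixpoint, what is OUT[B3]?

Answer: {b@B1, d@B0, f@B0, f@B2}

Trace:
Converged values:
  B0:   IN={}   OUT={d@B0, f@B0}
  B1:   IN={d@B0, f@B0}   OUT={b@B1, d@B0, f@B0}
  B2:   IN={b@B1, d@B0, f@B0, f@B2}   OUT={b@B1, d@B0, f@B2}
  B3:   IN={b@B1, d@B0, f@B0, f@B2}   OUT={b@B1, d@B0, f@B0, f@B2}
  B4:   IN={b@B1, d@B0, f@B0, f@B2}   OUT={b@B1, c@B4, d@B0, f@B0, f@B2}
  B5:   IN={b@B1, c@B4, d@B0, f@B0, f@B2}   OUT={a@B5, b@B5, c@B4, d@B0, e@B5, f@B0, f@B2}

Merge at B3: IN[B3] = OUT[B1] ⊔ OUT[B2] = {b@B1, d@B0, f@B0, f@B2}
Applying B3's transfer function to that IN value gives OUT[B3] (row B3 above).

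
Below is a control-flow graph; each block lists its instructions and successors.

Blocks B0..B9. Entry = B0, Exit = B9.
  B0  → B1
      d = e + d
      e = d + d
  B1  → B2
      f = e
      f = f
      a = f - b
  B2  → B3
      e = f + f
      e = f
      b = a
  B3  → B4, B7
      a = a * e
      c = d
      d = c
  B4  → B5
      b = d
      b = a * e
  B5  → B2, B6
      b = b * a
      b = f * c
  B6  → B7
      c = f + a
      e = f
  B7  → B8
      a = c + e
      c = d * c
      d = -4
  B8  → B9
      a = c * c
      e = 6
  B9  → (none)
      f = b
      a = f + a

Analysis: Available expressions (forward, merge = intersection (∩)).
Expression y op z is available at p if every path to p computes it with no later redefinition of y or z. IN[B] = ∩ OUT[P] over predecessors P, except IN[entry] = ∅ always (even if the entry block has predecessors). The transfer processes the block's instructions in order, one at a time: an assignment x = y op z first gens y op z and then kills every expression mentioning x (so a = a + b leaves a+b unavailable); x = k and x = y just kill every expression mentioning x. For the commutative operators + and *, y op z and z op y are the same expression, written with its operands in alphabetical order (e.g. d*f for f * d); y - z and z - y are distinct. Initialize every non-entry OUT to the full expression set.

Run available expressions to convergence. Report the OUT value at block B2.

Fixpoint table:
  B0:   IN={}   OUT={d+d}
  B1:   IN={d+d}   OUT={d+d, f-b}
  B2:   IN={}   OUT={f+f}
  B3:   IN={f+f}   OUT={f+f}
  B4:   IN={f+f}   OUT={a*e, f+f}
  B5:   IN={a*e, f+f}   OUT={a*e, c*f, f+f}
  B6:   IN={a*e, c*f, f+f}   OUT={a+f, f+f}
  B7:   IN={f+f}   OUT={f+f}
  B8:   IN={f+f}   OUT={c*c, f+f}
  B9:   IN={c*c, f+f}   OUT={c*c}

Merge at B2: IN[B2] = OUT[B1] ∩ OUT[B5] = {}
Applying B2's transfer function to that IN value gives OUT[B2] (row B2 above).

Answer: {f+f}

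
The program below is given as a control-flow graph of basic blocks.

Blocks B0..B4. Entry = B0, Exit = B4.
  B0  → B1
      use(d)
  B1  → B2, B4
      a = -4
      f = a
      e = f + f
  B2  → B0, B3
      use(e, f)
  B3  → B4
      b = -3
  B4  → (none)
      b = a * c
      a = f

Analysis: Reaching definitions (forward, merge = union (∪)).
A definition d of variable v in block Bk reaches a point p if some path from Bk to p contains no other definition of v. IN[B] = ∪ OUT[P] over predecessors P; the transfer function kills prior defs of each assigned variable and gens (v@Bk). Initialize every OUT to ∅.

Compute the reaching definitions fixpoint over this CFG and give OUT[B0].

Fixpoint table:
  B0: | IN={a@B1, e@B1, f@B1} | OUT={a@B1, e@B1, f@B1}
  B1: | IN={a@B1, e@B1, f@B1} | OUT={a@B1, e@B1, f@B1}
  B2: | IN={a@B1, e@B1, f@B1} | OUT={a@B1, e@B1, f@B1}
  B3: | IN={a@B1, e@B1, f@B1} | OUT={a@B1, b@B3, e@B1, f@B1}
  B4: | IN={a@B1, b@B3, e@B1, f@B1} | OUT={a@B4, b@B4, e@B1, f@B1}

Merge at B0 (entry node, so the boundary value {} is joined with the incoming edge(s)): IN[B0] = {} ⊔ OUT[B2] = {a@B1, e@B1, f@B1}
Applying B0's transfer function to that IN value gives OUT[B0] (row B0 above).

Answer: {a@B1, e@B1, f@B1}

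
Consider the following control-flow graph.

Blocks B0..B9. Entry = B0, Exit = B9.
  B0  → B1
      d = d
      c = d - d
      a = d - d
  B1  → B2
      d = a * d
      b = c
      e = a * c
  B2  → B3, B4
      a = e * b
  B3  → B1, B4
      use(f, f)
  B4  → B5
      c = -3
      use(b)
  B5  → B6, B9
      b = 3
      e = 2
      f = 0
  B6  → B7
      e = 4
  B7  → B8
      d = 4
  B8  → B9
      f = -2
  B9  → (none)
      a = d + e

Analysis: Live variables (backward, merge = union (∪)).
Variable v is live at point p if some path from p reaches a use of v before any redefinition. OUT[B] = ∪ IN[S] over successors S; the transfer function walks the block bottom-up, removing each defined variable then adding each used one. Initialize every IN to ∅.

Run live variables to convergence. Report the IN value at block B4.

Converged values:
  B0:   IN={d, f}   OUT={a, c, d, f}
  B1:   IN={a, c, d, f}   OUT={b, c, d, e, f}
  B2:   IN={b, c, d, e, f}   OUT={a, b, c, d, f}
  B3:   IN={a, b, c, d, f}   OUT={a, b, c, d, f}
  B4:   IN={b, d}   OUT={d}
  B5:   IN={d}   OUT={d, e}
  B6:   IN={}   OUT={e}
  B7:   IN={e}   OUT={d, e}
  B8:   IN={d, e}   OUT={d, e}
  B9:   IN={d, e}   OUT={}

Merge at B4: OUT[B4] = IN[B5] = {d}
Applying B4's transfer function to that OUT value gives IN[B4] (row B4 above).

Answer: {b, d}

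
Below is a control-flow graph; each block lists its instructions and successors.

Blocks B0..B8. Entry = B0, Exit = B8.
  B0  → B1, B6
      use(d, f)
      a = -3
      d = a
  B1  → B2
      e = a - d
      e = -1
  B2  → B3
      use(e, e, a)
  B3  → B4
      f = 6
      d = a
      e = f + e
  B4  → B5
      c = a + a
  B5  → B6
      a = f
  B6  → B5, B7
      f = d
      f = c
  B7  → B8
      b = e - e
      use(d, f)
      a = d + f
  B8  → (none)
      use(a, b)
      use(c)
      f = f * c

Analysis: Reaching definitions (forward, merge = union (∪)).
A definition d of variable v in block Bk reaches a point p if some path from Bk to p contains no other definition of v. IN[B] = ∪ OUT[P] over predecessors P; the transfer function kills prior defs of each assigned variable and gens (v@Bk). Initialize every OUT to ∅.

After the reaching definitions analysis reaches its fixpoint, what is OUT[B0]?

Converged values:
  B0:   IN={}   OUT={a@B0, d@B0}
  B1:   IN={a@B0, d@B0}   OUT={a@B0, d@B0, e@B1}
  B2:   IN={a@B0, d@B0, e@B1}   OUT={a@B0, d@B0, e@B1}
  B3:   IN={a@B0, d@B0, e@B1}   OUT={a@B0, d@B3, e@B3, f@B3}
  B4:   IN={a@B0, d@B3, e@B3, f@B3}   OUT={a@B0, c@B4, d@B3, e@B3, f@B3}
  B5:   IN={a@B0, a@B5, c@B4, d@B0, d@B3, e@B3, f@B3, f@B6}   OUT={a@B5, c@B4, d@B0, d@B3, e@B3, f@B3, f@B6}
  B6:   IN={a@B0, a@B5, c@B4, d@B0, d@B3, e@B3, f@B3, f@B6}   OUT={a@B0, a@B5, c@B4, d@B0, d@B3, e@B3, f@B6}
  B7:   IN={a@B0, a@B5, c@B4, d@B0, d@B3, e@B3, f@B6}   OUT={a@B7, b@B7, c@B4, d@B0, d@B3, e@B3, f@B6}
  B8:   IN={a@B7, b@B7, c@B4, d@B0, d@B3, e@B3, f@B6}   OUT={a@B7, b@B7, c@B4, d@B0, d@B3, e@B3, f@B8}

B0 is the boundary node: IN[B0] = {}
Applying B0's transfer function to that IN value gives OUT[B0] (row B0 above).

Answer: {a@B0, d@B0}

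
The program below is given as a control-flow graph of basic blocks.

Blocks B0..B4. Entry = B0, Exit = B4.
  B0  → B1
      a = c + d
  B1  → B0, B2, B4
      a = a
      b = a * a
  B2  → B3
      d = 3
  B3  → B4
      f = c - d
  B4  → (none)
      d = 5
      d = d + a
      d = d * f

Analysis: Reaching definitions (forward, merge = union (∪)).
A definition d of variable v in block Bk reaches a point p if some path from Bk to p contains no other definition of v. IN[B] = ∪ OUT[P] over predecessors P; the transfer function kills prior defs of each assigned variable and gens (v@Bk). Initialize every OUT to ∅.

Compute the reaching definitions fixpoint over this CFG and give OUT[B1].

Per-block solution:
  B0:   IN={a@B1, b@B1}   OUT={a@B0, b@B1}
  B1:   IN={a@B0, b@B1}   OUT={a@B1, b@B1}
  B2:   IN={a@B1, b@B1}   OUT={a@B1, b@B1, d@B2}
  B3:   IN={a@B1, b@B1, d@B2}   OUT={a@B1, b@B1, d@B2, f@B3}
  B4:   IN={a@B1, b@B1, d@B2, f@B3}   OUT={a@B1, b@B1, d@B4, f@B3}

Merge at B1: IN[B1] = OUT[B0] = {a@B0, b@B1}
Applying B1's transfer function to that IN value gives OUT[B1] (row B1 above).

Answer: {a@B1, b@B1}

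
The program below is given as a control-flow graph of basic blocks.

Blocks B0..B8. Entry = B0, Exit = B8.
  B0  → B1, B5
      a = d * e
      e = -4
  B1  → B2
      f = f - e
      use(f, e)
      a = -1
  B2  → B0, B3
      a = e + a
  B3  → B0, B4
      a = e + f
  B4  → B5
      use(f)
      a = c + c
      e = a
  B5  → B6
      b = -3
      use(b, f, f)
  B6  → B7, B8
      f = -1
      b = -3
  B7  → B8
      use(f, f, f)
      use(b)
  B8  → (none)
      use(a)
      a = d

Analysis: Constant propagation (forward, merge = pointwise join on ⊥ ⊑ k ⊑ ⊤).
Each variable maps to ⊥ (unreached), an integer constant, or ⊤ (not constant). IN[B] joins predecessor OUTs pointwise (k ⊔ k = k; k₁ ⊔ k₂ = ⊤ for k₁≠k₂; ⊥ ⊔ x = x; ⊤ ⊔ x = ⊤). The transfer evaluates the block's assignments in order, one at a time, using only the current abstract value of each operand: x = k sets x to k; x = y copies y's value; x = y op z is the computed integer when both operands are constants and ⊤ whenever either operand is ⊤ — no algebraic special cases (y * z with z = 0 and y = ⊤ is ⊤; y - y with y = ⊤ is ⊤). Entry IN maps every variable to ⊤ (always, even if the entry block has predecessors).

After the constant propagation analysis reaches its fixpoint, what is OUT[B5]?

Answer: {a: ⊤, b: -3, c: ⊤, d: ⊤, e: ⊤, f: ⊤}

Working:
Per-block solution:
  B0: | IN=(all ⊤) | OUT={e:-4; rest ⊤}
  B1: | IN={e:-4; rest ⊤} | OUT={a:-1, e:-4; rest ⊤}
  B2: | IN={a:-1, e:-4; rest ⊤} | OUT={a:-5, e:-4; rest ⊤}
  B3: | IN={a:-5, e:-4; rest ⊤} | OUT={e:-4; rest ⊤}
  B4: | IN={e:-4; rest ⊤} | OUT=(all ⊤)
  B5: | IN=(all ⊤) | OUT={b:-3; rest ⊤}
  B6: | IN={b:-3; rest ⊤} | OUT={b:-3, f:-1; rest ⊤}
  B7: | IN={b:-3, f:-1; rest ⊤} | OUT={b:-3, f:-1; rest ⊤}
  B8: | IN={b:-3, f:-1; rest ⊤} | OUT={b:-3, f:-1; rest ⊤}

Merge at B5: IN[B5] = OUT[B0] ⊔ OUT[B4] = {a: ⊤, b: ⊤, c: ⊤, d: ⊤, e: ⊤, f: ⊤}
Applying B5's transfer function to that IN value gives OUT[B5] (row B5 above).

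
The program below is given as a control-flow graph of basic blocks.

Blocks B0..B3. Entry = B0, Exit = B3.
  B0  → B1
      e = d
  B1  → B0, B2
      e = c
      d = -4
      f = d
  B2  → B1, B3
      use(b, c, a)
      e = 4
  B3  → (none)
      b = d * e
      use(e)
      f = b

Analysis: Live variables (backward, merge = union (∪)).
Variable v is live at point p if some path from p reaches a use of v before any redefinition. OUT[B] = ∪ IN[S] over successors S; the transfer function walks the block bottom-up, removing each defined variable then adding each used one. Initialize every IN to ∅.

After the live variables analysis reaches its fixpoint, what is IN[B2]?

Answer: {a, b, c, d}

Trace:
Converged values:
  B0: | IN={a, b, c, d} | OUT={a, b, c}
  B1: | IN={a, b, c} | OUT={a, b, c, d}
  B2: | IN={a, b, c, d} | OUT={a, b, c, d, e}
  B3: | IN={d, e} | OUT={}

Merge at B2: OUT[B2] = IN[B1] ⊔ IN[B3] = {a, b, c, d, e}
Applying B2's transfer function to that OUT value gives IN[B2] (row B2 above).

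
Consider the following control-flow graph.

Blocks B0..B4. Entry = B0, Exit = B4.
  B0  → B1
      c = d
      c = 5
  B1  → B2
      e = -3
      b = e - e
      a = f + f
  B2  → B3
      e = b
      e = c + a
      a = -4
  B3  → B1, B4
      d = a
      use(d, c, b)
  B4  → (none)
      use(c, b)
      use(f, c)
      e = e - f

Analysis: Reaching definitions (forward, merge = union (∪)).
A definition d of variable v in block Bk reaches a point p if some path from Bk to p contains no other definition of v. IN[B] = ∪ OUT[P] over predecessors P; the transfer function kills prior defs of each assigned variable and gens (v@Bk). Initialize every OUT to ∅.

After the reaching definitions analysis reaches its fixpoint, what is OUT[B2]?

Per-block solution:
  B0:  IN={}  OUT={c@B0}
  B1:  IN={a@B2, b@B1, c@B0, d@B3, e@B2}  OUT={a@B1, b@B1, c@B0, d@B3, e@B1}
  B2:  IN={a@B1, b@B1, c@B0, d@B3, e@B1}  OUT={a@B2, b@B1, c@B0, d@B3, e@B2}
  B3:  IN={a@B2, b@B1, c@B0, d@B3, e@B2}  OUT={a@B2, b@B1, c@B0, d@B3, e@B2}
  B4:  IN={a@B2, b@B1, c@B0, d@B3, e@B2}  OUT={a@B2, b@B1, c@B0, d@B3, e@B4}

Merge at B2: IN[B2] = OUT[B1] = {a@B1, b@B1, c@B0, d@B3, e@B1}
Applying B2's transfer function to that IN value gives OUT[B2] (row B2 above).

Answer: {a@B2, b@B1, c@B0, d@B3, e@B2}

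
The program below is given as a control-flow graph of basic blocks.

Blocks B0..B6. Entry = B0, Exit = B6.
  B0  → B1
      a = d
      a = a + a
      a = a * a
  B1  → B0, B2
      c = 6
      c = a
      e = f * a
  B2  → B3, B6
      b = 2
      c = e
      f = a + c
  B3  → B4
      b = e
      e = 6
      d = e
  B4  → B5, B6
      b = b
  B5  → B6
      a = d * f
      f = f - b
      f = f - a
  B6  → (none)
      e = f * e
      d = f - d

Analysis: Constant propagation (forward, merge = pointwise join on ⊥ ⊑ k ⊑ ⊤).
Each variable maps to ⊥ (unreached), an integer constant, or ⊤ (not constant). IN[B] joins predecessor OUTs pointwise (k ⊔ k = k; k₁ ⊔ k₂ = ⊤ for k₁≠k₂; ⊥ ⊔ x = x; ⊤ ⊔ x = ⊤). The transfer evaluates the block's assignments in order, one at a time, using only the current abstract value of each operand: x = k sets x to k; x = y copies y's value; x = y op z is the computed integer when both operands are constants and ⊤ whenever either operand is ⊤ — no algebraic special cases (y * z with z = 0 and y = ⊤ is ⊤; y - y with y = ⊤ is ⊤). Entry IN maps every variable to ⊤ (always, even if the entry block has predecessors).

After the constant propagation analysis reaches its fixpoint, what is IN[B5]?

Answer: {a: ⊤, b: ⊤, c: ⊤, d: 6, e: 6, f: ⊤}

Trace:
Per-block solution:
  B0: | IN=(all ⊤) | OUT=(all ⊤)
  B1: | IN=(all ⊤) | OUT=(all ⊤)
  B2: | IN=(all ⊤) | OUT={b:2; rest ⊤}
  B3: | IN={b:2; rest ⊤} | OUT={d:6, e:6; rest ⊤}
  B4: | IN={d:6, e:6; rest ⊤} | OUT={d:6, e:6; rest ⊤}
  B5: | IN={d:6, e:6; rest ⊤} | OUT={d:6, e:6; rest ⊤}
  B6: | IN=(all ⊤) | OUT=(all ⊤)

Merge at B5: IN[B5] = OUT[B4] = {a: ⊤, b: ⊤, c: ⊤, d: 6, e: 6, f: ⊤}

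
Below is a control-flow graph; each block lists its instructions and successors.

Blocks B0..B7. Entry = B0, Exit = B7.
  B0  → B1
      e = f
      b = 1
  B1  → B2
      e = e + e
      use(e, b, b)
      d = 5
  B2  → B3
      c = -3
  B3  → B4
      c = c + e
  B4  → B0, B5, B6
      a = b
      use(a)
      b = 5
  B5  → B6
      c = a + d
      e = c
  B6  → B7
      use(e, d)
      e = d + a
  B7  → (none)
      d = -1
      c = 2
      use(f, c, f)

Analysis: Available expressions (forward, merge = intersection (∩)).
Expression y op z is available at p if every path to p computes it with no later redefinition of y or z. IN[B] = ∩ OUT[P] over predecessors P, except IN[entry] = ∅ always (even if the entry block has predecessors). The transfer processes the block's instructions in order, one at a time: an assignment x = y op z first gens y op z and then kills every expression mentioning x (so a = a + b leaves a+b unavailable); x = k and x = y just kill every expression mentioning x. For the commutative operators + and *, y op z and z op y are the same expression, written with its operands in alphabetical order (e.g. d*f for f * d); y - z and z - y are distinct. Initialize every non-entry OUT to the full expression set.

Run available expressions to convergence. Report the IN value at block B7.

Fixpoint table:
  B0:   IN={}   OUT={}
  B1:   IN={}   OUT={}
  B2:   IN={}   OUT={}
  B3:   IN={}   OUT={}
  B4:   IN={}   OUT={}
  B5:   IN={}   OUT={a+d}
  B6:   IN={}   OUT={a+d}
  B7:   IN={a+d}   OUT={}

Merge at B7: IN[B7] = OUT[B6] = {a+d}

Answer: {a+d}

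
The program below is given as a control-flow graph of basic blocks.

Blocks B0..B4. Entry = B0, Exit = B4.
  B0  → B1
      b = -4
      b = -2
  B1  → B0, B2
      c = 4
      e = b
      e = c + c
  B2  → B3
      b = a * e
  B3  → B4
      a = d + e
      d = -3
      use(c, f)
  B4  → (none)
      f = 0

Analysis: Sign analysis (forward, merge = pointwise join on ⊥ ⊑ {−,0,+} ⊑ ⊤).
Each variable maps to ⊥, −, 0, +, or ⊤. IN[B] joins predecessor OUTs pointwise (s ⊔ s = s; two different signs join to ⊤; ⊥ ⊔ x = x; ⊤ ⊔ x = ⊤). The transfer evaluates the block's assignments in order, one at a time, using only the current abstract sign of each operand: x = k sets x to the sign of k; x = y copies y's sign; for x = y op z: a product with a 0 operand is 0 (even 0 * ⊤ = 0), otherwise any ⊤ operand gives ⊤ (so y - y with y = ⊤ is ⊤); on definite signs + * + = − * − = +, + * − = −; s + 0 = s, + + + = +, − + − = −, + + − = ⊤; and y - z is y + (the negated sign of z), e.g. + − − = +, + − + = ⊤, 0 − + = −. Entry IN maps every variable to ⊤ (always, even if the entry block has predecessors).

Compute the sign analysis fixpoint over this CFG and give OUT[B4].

Answer: {a: ⊤, b: ⊤, c: +, d: -, e: +, f: 0}

Working:
Fixpoint table:
  B0: | IN=(all ⊤) | OUT={b:-; rest ⊤}
  B1: | IN={b:-; rest ⊤} | OUT={b:-, c:+, e:+; rest ⊤}
  B2: | IN={b:-, c:+, e:+; rest ⊤} | OUT={c:+, e:+; rest ⊤}
  B3: | IN={c:+, e:+; rest ⊤} | OUT={c:+, d:-, e:+; rest ⊤}
  B4: | IN={c:+, d:-, e:+; rest ⊤} | OUT={c:+, d:-, e:+, f:0; rest ⊤}

Merge at B4: IN[B4] = OUT[B3] = {a: ⊤, b: ⊤, c: +, d: -, e: +, f: ⊤}
Applying B4's transfer function to that IN value gives OUT[B4] (row B4 above).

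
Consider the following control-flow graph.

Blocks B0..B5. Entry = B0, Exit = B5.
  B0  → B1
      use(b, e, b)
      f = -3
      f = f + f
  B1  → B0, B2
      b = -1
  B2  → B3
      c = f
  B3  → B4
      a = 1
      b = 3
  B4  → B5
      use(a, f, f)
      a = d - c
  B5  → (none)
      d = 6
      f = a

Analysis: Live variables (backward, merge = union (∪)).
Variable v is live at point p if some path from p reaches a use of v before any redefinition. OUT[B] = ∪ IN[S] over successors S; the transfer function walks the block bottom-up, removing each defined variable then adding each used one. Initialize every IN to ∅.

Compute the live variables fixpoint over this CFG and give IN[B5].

Converged values:
  B0: | IN={b, d, e} | OUT={d, e, f}
  B1: | IN={d, e, f} | OUT={b, d, e, f}
  B2: | IN={d, f} | OUT={c, d, f}
  B3: | IN={c, d, f} | OUT={a, c, d, f}
  B4: | IN={a, c, d, f} | OUT={a}
  B5: | IN={a} | OUT={}

B5 is the boundary node: OUT[B5] = {}
Applying B5's transfer function to that OUT value gives IN[B5] (row B5 above).

Answer: {a}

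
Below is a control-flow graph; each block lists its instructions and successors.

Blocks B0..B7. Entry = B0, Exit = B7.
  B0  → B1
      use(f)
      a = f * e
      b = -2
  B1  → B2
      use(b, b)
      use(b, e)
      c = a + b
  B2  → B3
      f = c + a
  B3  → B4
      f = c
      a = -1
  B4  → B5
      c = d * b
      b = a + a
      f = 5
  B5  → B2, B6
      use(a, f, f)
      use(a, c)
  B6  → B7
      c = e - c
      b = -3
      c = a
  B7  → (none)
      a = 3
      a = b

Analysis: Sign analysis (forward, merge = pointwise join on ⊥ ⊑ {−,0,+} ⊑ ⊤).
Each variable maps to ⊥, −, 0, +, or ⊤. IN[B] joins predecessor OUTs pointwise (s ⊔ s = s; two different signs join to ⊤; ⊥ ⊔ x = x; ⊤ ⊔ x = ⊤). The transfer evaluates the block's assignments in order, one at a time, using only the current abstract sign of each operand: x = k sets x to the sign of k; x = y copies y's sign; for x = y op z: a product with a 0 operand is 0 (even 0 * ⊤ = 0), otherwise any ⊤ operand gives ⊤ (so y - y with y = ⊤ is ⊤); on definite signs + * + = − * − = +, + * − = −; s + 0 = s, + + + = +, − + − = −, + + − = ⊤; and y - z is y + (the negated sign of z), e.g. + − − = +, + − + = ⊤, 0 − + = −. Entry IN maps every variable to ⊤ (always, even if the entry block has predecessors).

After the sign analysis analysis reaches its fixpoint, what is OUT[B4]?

Converged values:
  B0: | IN=(all ⊤) | OUT={b:-; rest ⊤}
  B1: | IN={b:-; rest ⊤} | OUT={b:-; rest ⊤}
  B2: | IN={b:-; rest ⊤} | OUT={b:-; rest ⊤}
  B3: | IN={b:-; rest ⊤} | OUT={a:-, b:-; rest ⊤}
  B4: | IN={a:-, b:-; rest ⊤} | OUT={a:-, b:-, f:+; rest ⊤}
  B5: | IN={a:-, b:-, f:+; rest ⊤} | OUT={a:-, b:-, f:+; rest ⊤}
  B6: | IN={a:-, b:-, f:+; rest ⊤} | OUT={a:-, b:-, c:-, f:+; rest ⊤}
  B7: | IN={a:-, b:-, c:-, f:+; rest ⊤} | OUT={a:-, b:-, c:-, f:+; rest ⊤}

Merge at B4: IN[B4] = OUT[B3] = {a: -, b: -, c: ⊤, d: ⊤, e: ⊤, f: ⊤}
Applying B4's transfer function to that IN value gives OUT[B4] (row B4 above).

Answer: {a: -, b: -, c: ⊤, d: ⊤, e: ⊤, f: +}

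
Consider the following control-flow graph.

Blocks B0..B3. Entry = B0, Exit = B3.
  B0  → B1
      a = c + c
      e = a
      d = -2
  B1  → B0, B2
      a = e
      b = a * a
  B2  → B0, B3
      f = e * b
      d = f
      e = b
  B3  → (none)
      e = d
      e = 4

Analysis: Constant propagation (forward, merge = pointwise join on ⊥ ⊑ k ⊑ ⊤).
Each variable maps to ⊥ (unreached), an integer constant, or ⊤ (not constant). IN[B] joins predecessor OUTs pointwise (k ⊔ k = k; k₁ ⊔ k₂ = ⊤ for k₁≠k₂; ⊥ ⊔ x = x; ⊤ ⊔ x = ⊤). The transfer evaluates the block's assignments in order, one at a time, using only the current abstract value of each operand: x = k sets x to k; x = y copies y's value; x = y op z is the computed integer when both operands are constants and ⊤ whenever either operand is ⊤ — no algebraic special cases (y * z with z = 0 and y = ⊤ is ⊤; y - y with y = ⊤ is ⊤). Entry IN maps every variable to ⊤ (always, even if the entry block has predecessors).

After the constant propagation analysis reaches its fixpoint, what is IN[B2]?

Converged values:
  B0:  IN=(all ⊤)  OUT={d:-2; rest ⊤}
  B1:  IN={d:-2; rest ⊤}  OUT={d:-2; rest ⊤}
  B2:  IN={d:-2; rest ⊤}  OUT=(all ⊤)
  B3:  IN=(all ⊤)  OUT={e:4; rest ⊤}

Merge at B2: IN[B2] = OUT[B1] = {a: ⊤, b: ⊤, c: ⊤, d: -2, e: ⊤, f: ⊤}

Answer: {a: ⊤, b: ⊤, c: ⊤, d: -2, e: ⊤, f: ⊤}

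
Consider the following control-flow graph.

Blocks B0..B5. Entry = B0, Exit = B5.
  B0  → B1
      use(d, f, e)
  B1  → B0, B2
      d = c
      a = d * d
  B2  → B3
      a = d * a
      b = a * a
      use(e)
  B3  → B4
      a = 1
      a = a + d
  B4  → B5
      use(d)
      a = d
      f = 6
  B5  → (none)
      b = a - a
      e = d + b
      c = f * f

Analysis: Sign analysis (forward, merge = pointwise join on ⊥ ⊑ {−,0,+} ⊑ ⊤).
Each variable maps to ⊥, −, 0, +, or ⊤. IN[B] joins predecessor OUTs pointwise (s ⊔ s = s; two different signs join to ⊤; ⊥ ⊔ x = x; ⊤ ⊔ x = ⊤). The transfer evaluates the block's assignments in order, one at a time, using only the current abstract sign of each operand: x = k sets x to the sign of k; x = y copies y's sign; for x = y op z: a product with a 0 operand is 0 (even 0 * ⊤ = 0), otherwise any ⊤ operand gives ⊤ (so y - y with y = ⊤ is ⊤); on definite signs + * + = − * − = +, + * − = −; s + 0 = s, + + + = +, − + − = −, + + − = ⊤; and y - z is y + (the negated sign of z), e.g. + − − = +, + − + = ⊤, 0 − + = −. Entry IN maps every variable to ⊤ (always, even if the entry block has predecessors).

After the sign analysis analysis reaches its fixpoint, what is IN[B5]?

Answer: {a: ⊤, b: ⊤, c: ⊤, d: ⊤, e: ⊤, f: +}

Trace:
Fixpoint table:
  B0:   IN=(all ⊤)   OUT=(all ⊤)
  B1:   IN=(all ⊤)   OUT=(all ⊤)
  B2:   IN=(all ⊤)   OUT=(all ⊤)
  B3:   IN=(all ⊤)   OUT=(all ⊤)
  B4:   IN=(all ⊤)   OUT={f:+; rest ⊤}
  B5:   IN={f:+; rest ⊤}   OUT={c:+, f:+; rest ⊤}

Merge at B5: IN[B5] = OUT[B4] = {a: ⊤, b: ⊤, c: ⊤, d: ⊤, e: ⊤, f: +}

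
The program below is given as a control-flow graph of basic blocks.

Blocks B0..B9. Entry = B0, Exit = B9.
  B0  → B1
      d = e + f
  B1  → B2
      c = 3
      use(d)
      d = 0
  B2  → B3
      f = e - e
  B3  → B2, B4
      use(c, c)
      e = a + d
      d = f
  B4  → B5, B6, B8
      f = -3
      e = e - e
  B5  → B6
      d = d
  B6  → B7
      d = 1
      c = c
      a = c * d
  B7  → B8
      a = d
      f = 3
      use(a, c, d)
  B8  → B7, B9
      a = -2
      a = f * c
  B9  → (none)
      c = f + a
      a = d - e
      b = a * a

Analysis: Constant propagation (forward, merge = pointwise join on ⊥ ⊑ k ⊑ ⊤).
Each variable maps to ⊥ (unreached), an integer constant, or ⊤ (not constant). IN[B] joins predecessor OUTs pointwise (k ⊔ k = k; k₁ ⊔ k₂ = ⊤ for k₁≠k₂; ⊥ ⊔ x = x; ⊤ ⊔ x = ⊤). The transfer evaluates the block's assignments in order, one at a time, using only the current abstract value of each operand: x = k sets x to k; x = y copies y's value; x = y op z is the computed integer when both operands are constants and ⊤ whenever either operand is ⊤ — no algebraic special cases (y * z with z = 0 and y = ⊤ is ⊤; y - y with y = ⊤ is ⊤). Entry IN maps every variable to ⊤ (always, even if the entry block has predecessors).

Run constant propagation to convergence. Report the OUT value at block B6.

Answer: {a: 3, b: ⊤, c: 3, d: 1, e: ⊤, f: -3}

Derivation:
Converged values:
  B0:   IN=(all ⊤)   OUT=(all ⊤)
  B1:   IN=(all ⊤)   OUT={c:3, d:0; rest ⊤}
  B2:   IN={c:3; rest ⊤}   OUT={c:3; rest ⊤}
  B3:   IN={c:3; rest ⊤}   OUT={c:3; rest ⊤}
  B4:   IN={c:3; rest ⊤}   OUT={c:3, f:-3; rest ⊤}
  B5:   IN={c:3, f:-3; rest ⊤}   OUT={c:3, f:-3; rest ⊤}
  B6:   IN={c:3, f:-3; rest ⊤}   OUT={a:3, c:3, d:1, f:-3; rest ⊤}
  B7:   IN={c:3; rest ⊤}   OUT={c:3, f:3; rest ⊤}
  B8:   IN={c:3; rest ⊤}   OUT={c:3; rest ⊤}
  B9:   IN={c:3; rest ⊤}   OUT=(all ⊤)

Merge at B6: IN[B6] = OUT[B4] ⊔ OUT[B5] = {a: ⊤, b: ⊤, c: 3, d: ⊤, e: ⊤, f: -3}
Applying B6's transfer function to that IN value gives OUT[B6] (row B6 above).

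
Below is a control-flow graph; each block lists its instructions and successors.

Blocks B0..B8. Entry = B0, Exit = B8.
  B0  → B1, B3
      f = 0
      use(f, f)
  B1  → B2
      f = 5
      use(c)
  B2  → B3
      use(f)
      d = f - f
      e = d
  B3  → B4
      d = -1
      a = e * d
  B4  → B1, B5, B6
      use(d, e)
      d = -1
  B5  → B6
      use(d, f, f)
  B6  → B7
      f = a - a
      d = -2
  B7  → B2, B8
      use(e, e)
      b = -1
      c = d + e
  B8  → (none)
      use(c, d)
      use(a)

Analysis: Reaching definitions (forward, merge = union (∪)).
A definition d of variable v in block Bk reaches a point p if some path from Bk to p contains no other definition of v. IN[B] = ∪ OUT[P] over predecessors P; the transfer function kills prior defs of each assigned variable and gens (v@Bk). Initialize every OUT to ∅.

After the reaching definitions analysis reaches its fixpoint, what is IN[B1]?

Fixpoint table:
  B0:   IN={}   OUT={f@B0}
  B1:   IN={a@B3, b@B7, c@B7, d@B4, e@B2, f@B0, f@B1, f@B6}   OUT={a@B3, b@B7, c@B7, d@B4, e@B2, f@B1}
  B2:   IN={a@B3, b@B7, c@B7, d@B4, d@B6, e@B2, f@B1, f@B6}   OUT={a@B3, b@B7, c@B7, d@B2, e@B2, f@B1, f@B6}
  B3:   IN={a@B3, b@B7, c@B7, d@B2, e@B2, f@B0, f@B1, f@B6}   OUT={a@B3, b@B7, c@B7, d@B3, e@B2, f@B0, f@B1, f@B6}
  B4:   IN={a@B3, b@B7, c@B7, d@B3, e@B2, f@B0, f@B1, f@B6}   OUT={a@B3, b@B7, c@B7, d@B4, e@B2, f@B0, f@B1, f@B6}
  B5:   IN={a@B3, b@B7, c@B7, d@B4, e@B2, f@B0, f@B1, f@B6}   OUT={a@B3, b@B7, c@B7, d@B4, e@B2, f@B0, f@B1, f@B6}
  B6:   IN={a@B3, b@B7, c@B7, d@B4, e@B2, f@B0, f@B1, f@B6}   OUT={a@B3, b@B7, c@B7, d@B6, e@B2, f@B6}
  B7:   IN={a@B3, b@B7, c@B7, d@B6, e@B2, f@B6}   OUT={a@B3, b@B7, c@B7, d@B6, e@B2, f@B6}
  B8:   IN={a@B3, b@B7, c@B7, d@B6, e@B2, f@B6}   OUT={a@B3, b@B7, c@B7, d@B6, e@B2, f@B6}

Merge at B1: IN[B1] = OUT[B0] ⊔ OUT[B4] = {a@B3, b@B7, c@B7, d@B4, e@B2, f@B0, f@B1, f@B6}

Answer: {a@B3, b@B7, c@B7, d@B4, e@B2, f@B0, f@B1, f@B6}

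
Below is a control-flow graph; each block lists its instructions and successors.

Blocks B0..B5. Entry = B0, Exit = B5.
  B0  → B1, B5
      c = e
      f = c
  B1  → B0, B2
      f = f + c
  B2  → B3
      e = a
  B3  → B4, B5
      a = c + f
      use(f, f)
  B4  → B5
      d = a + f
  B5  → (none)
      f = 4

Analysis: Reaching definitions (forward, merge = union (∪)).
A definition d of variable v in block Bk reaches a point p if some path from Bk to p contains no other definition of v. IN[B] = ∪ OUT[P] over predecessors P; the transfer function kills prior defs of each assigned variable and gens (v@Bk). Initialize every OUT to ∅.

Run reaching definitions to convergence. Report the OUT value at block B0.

Answer: {c@B0, f@B0}

Working:
Converged values:
  B0:   IN={c@B0, f@B1}   OUT={c@B0, f@B0}
  B1:   IN={c@B0, f@B0}   OUT={c@B0, f@B1}
  B2:   IN={c@B0, f@B1}   OUT={c@B0, e@B2, f@B1}
  B3:   IN={c@B0, e@B2, f@B1}   OUT={a@B3, c@B0, e@B2, f@B1}
  B4:   IN={a@B3, c@B0, e@B2, f@B1}   OUT={a@B3, c@B0, d@B4, e@B2, f@B1}
  B5:   IN={a@B3, c@B0, d@B4, e@B2, f@B0, f@B1}   OUT={a@B3, c@B0, d@B4, e@B2, f@B5}

Merge at B0 (entry node, so the boundary value {} is joined with the incoming edge(s)): IN[B0] = {} ⊔ OUT[B1] = {c@B0, f@B1}
Applying B0's transfer function to that IN value gives OUT[B0] (row B0 above).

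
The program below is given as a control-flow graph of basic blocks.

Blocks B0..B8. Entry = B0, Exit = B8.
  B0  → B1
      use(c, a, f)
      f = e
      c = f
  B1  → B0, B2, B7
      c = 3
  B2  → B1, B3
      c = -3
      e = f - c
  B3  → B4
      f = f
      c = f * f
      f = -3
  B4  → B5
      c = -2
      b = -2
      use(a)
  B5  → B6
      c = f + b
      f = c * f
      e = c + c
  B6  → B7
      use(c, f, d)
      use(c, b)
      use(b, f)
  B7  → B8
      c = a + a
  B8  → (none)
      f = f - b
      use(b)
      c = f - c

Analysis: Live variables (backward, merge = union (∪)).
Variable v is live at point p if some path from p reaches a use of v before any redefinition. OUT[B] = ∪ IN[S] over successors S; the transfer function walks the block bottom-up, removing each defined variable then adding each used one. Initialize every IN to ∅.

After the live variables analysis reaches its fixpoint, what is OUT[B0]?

Per-block solution:
  B0: | IN={a, b, c, d, e, f} | OUT={a, b, d, e, f}
  B1: | IN={a, b, d, e, f} | OUT={a, b, c, d, e, f}
  B2: | IN={a, b, d, f} | OUT={a, b, d, e, f}
  B3: | IN={a, d, f} | OUT={a, d, f}
  B4: | IN={a, d, f} | OUT={a, b, d, f}
  B5: | IN={a, b, d, f} | OUT={a, b, c, d, f}
  B6: | IN={a, b, c, d, f} | OUT={a, b, f}
  B7: | IN={a, b, f} | OUT={b, c, f}
  B8: | IN={b, c, f} | OUT={}

Merge at B0: OUT[B0] = IN[B1] = {a, b, d, e, f}

Answer: {a, b, d, e, f}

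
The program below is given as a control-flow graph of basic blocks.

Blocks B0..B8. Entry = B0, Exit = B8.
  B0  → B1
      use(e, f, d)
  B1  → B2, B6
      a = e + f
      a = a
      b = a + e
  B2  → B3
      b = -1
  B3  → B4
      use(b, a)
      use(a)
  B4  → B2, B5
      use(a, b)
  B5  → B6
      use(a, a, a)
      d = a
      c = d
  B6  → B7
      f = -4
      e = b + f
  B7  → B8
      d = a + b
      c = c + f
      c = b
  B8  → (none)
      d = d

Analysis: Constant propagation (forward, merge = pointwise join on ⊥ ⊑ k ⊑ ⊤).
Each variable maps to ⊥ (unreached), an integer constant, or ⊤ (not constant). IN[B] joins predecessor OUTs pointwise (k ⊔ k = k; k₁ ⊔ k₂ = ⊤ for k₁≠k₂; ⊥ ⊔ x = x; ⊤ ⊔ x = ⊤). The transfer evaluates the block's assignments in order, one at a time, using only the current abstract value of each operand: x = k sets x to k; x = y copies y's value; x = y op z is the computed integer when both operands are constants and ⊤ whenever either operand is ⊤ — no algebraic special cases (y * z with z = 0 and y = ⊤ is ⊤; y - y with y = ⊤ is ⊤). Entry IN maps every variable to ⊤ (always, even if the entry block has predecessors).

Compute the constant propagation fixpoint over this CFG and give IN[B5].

Per-block solution:
  B0:  IN=(all ⊤)  OUT=(all ⊤)
  B1:  IN=(all ⊤)  OUT=(all ⊤)
  B2:  IN=(all ⊤)  OUT={b:-1; rest ⊤}
  B3:  IN={b:-1; rest ⊤}  OUT={b:-1; rest ⊤}
  B4:  IN={b:-1; rest ⊤}  OUT={b:-1; rest ⊤}
  B5:  IN={b:-1; rest ⊤}  OUT={b:-1; rest ⊤}
  B6:  IN=(all ⊤)  OUT={f:-4; rest ⊤}
  B7:  IN={f:-4; rest ⊤}  OUT={f:-4; rest ⊤}
  B8:  IN={f:-4; rest ⊤}  OUT={f:-4; rest ⊤}

Merge at B5: IN[B5] = OUT[B4] = {a: ⊤, b: -1, c: ⊤, d: ⊤, e: ⊤, f: ⊤}

Answer: {a: ⊤, b: -1, c: ⊤, d: ⊤, e: ⊤, f: ⊤}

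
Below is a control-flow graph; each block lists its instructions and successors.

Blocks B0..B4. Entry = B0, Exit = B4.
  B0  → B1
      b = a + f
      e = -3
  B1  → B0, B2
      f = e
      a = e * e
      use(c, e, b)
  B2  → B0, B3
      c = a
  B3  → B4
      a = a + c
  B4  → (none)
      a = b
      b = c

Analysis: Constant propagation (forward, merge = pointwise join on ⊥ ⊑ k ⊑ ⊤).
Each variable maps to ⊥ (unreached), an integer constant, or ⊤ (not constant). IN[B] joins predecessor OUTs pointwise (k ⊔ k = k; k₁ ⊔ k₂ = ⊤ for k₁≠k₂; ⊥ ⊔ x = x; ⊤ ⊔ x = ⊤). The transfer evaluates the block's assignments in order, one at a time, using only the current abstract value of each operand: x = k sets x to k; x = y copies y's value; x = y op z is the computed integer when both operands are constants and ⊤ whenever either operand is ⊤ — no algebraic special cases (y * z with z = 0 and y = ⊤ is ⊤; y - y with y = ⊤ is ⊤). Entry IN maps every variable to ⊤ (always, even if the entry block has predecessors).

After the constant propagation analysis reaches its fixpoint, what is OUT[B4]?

Converged values:
  B0:   IN=(all ⊤)   OUT={e:-3; rest ⊤}
  B1:   IN={e:-3; rest ⊤}   OUT={a:9, e:-3, f:-3; rest ⊤}
  B2:   IN={a:9, e:-3, f:-3; rest ⊤}   OUT={a:9, c:9, e:-3, f:-3; rest ⊤}
  B3:   IN={a:9, c:9, e:-3, f:-3; rest ⊤}   OUT={a:18, c:9, e:-3, f:-3; rest ⊤}
  B4:   IN={a:18, c:9, e:-3, f:-3; rest ⊤}   OUT={b:9, c:9, e:-3, f:-3; rest ⊤}

Merge at B4: IN[B4] = OUT[B3] = {a: 18, b: ⊤, c: 9, d: ⊤, e: -3, f: -3}
Applying B4's transfer function to that IN value gives OUT[B4] (row B4 above).

Answer: {a: ⊤, b: 9, c: 9, d: ⊤, e: -3, f: -3}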